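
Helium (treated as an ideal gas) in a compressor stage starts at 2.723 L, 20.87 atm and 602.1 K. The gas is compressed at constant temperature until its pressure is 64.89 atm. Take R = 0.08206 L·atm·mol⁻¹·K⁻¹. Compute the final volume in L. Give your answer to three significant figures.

T constant ⇒ Boyle's law P V = const: T₂ = T₁; V₂ = V₁·(P₁/P₂) = 0.8758 L.

V₂ ≈ 0.876 L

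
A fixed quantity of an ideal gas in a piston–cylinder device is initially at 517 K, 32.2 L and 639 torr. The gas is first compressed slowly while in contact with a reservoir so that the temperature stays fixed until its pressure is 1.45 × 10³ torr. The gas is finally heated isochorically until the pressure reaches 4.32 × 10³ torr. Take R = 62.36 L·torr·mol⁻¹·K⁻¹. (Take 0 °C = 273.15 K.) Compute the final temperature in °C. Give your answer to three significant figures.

T₃ ≈ 1.27e+03 °C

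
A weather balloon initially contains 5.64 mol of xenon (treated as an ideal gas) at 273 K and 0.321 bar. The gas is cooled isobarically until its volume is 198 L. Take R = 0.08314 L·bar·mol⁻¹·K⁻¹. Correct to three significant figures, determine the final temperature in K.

T₂ ≈ 136 K

From PV = nRT: V₁ = nRT₁/P₁ = 398.8 L.
P constant ⇒ V ∝ T: P₂ = P₁; T₂ = T₁·(V₂/V₁) = 135.5 K.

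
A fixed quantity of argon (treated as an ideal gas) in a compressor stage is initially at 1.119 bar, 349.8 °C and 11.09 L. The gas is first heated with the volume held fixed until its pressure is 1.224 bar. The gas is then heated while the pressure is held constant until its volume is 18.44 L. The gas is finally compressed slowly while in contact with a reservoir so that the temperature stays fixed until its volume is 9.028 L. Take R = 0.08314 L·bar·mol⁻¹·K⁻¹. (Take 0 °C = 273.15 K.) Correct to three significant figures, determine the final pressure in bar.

P₄ ≈ 2.50 bar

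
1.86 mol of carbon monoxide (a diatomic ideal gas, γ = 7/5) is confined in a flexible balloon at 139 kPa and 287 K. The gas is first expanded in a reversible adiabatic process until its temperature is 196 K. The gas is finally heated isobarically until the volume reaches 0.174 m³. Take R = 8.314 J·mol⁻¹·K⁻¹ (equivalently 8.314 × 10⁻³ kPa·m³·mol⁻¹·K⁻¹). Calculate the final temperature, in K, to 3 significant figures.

From PV = nRT: V₁ = nRT₁/P₁ = 0.03193 m³.
Adiabatic (γ = 7/5), T V^(γ−1) and P V^γ constant: P₂ = P₁·(T₂/T₁)^(γ/(γ−1)) = 36.59 kPa; V₂ = V₁·(T₁/T₂)^(1/(γ−1)) = 0.08284 m³.
P constant ⇒ V ∝ T: P₃ = P₂; T₃ = T₂·(V₃/V₂) = 411.7 K.

T₃ ≈ 412 K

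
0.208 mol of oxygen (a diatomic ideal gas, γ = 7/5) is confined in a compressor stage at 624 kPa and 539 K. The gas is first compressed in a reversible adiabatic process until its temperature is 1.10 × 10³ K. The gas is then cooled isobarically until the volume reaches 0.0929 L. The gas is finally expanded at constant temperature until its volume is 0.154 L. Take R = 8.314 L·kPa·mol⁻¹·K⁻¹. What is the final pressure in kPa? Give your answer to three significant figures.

From PV = nRT: V₁ = nRT₁/P₁ = 1.494 L.
Adiabatic (γ = 7/5), T V^(γ−1) and P V^γ constant: P₂ = P₁·(T₂/T₁)^(γ/(γ−1)) = 7577 kPa; V₂ = V₁·(T₁/T₂)^(1/(γ−1)) = 0.2511 L.
P constant ⇒ V ∝ T: P₃ = P₂; T₃ = T₂·(V₃/V₂) = 407.0 K.
T constant ⇒ Boyle's law P V = const: T₄ = T₃; P₄ = P₃·(V₃/V₄) = 4571 kPa.

P₄ ≈ 4.57e+03 kPa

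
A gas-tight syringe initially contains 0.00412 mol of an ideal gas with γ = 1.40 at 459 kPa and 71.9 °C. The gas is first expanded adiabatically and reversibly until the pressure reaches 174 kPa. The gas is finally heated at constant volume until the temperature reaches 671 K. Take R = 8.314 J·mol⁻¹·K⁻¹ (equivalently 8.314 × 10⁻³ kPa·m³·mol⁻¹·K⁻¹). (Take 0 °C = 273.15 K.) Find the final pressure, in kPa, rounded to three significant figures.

Convert: T₁ = 345.0 K.
From PV = nRT: V₁ = nRT₁/P₁ = 2.575e-05 m³.
Reversible adiabatic, γ = 1.40: T₂ = T₁·(P₂/P₁)^((γ−1)/γ) = 261.5 K; V₂ = V₁·(P₁/P₂)^(1/γ) = 5.148e-05 m³.
Isochoric, so P/T is constant: V₃ = V₂; P₃ = P₂·(T₃/T₂) = 446.4 kPa.

P₃ ≈ 446 kPa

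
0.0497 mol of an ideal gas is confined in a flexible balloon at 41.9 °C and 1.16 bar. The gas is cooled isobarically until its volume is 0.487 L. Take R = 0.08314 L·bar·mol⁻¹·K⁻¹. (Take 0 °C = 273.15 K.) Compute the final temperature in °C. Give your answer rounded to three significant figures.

T₂ ≈ -136 °C

Convert: T₁ = 315.0 K.
From PV = nRT: V₁ = nRT₁/P₁ = 1.122 L.
P constant ⇒ V ∝ T: P₂ = P₁; T₂ = T₁·(V₂/V₁) = 136.7 K.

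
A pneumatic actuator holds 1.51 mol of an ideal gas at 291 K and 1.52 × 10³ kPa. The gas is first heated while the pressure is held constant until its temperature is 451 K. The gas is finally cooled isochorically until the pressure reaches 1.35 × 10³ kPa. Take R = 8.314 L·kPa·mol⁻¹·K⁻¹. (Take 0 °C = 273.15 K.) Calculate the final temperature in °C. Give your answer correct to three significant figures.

From PV = nRT: V₁ = nRT₁/P₁ = 2.403 L.
P constant ⇒ V ∝ T: P₂ = P₁; V₂ = V₁·(T₂/T₁) = 3.725 L.
V constant ⇒ P ∝ T: V₃ = V₂; T₃ = T₂·(P₃/P₂) = 400.6 K.

T₃ ≈ 127 °C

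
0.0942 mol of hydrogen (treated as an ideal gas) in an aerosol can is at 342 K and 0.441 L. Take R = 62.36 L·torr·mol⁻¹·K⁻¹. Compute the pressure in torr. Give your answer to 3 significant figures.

PV = nRT ⇒ P = nRT/V = (0.0942 × 62.36 × 342) / 0.441

P ≈ 4.56e+03 torr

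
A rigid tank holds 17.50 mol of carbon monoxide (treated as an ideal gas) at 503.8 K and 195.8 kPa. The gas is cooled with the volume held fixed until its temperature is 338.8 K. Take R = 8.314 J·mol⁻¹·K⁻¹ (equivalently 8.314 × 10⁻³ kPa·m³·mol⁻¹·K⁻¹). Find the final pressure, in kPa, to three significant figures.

P₂ ≈ 132 kPa

From PV = nRT: V₁ = nRT₁/P₁ = 0.3744 m³.
V constant ⇒ P ∝ T: V₂ = V₁; P₂ = P₁·(T₂/T₁) = 131.7 kPa.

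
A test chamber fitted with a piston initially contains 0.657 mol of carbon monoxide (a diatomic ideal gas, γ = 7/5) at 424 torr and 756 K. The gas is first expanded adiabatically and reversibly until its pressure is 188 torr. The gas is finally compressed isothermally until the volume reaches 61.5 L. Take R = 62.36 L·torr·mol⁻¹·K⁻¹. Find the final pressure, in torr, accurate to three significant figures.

P₃ ≈ 399 torr

From PV = nRT: V₁ = nRT₁/P₁ = 73.05 L.
Adiabatic (γ = 7/5), T V^(γ−1) and P V^γ constant: T₂ = T₁·(P₂/P₁)^((γ−1)/γ) = 599.2 K; V₂ = V₁·(P₁/P₂)^(1/γ) = 130.6 L.
T constant ⇒ Boyle's law P V = const: T₃ = T₂; P₃ = P₂·(V₂/V₃) = 399.2 torr.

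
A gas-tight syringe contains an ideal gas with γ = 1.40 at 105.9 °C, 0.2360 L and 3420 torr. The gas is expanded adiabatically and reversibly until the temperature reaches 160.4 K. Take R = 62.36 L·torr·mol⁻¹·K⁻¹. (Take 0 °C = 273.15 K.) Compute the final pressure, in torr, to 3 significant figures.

Convert: T₁ = 379.0 K.
Reversible adiabatic, γ = 1.40: P₂ = P₁·(T₂/T₁)^(γ/(γ−1)) = 168.6 torr; V₂ = V₁·(T₁/T₂)^(1/(γ−1)) = 2.026 L.

P₂ ≈ 169 torr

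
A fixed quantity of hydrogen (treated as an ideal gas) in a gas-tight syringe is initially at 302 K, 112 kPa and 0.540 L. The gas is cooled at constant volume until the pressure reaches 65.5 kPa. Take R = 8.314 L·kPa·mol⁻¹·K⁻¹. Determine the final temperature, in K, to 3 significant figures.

T₂ ≈ 177 K

Isochoric, so P/T is constant: V₂ = V₁; T₂ = T₁·(P₂/P₁) = 176.6 K.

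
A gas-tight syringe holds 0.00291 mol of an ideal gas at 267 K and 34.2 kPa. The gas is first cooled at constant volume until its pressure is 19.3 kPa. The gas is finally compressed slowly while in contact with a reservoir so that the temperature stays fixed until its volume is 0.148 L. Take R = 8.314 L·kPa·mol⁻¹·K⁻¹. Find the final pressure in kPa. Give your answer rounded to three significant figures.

P₃ ≈ 24.6 kPa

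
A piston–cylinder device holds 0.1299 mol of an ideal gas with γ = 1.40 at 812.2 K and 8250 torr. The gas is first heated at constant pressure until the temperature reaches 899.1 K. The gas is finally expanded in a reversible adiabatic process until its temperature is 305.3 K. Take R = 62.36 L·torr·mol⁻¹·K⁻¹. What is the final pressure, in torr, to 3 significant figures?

From PV = nRT: V₁ = nRT₁/P₁ = 0.7975 L.
P constant ⇒ V ∝ T: P₂ = P₁; V₂ = V₁·(T₂/T₁) = 0.8828 L.
Reversible adiabatic, γ = 1.40: P₃ = P₂·(T₃/T₂)^(γ/(γ−1)) = 188.2 torr; V₃ = V₂·(T₂/T₃)^(1/(γ−1)) = 13.14 L.

P₃ ≈ 188 torr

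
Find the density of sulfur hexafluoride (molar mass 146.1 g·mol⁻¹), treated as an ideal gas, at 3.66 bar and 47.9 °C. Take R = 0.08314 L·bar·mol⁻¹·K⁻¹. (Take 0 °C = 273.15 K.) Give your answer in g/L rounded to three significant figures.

ρ ≈ 20.0 g/L

ρ = PM/(RT) = (3.66 × 146.1) / (0.08314 × 321.0)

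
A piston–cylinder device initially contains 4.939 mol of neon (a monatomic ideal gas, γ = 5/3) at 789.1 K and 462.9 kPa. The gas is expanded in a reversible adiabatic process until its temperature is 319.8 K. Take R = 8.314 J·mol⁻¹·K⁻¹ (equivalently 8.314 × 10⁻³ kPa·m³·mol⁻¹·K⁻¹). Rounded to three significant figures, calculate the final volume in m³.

V₂ ≈ 0.271 m³

From PV = nRT: V₁ = nRT₁/P₁ = 0.07000 m³.
Reversible adiabatic, γ = 5/3: P₂ = P₁·(T₂/T₁)^(γ/(γ−1)) = 48.40 kPa; V₂ = V₁·(T₁/T₂)^(1/(γ−1)) = 0.2713 m³.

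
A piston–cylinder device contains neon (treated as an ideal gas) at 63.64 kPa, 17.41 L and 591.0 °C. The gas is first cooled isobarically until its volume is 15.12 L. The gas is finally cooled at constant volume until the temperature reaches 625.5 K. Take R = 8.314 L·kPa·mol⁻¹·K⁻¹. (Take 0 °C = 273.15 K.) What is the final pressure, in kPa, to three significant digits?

Convert: T₁ = 864.1 K.
Isobaric, so V/T is constant: P₂ = P₁; T₂ = T₁·(V₂/V₁) = 750.5 K.
V constant ⇒ P ∝ T: V₃ = V₂; P₃ = P₂·(T₃/T₂) = 53.04 kPa.

P₃ ≈ 53.0 kPa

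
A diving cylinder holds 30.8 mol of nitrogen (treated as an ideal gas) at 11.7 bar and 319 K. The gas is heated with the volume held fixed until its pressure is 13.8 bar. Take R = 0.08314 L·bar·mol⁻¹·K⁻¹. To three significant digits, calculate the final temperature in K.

T₂ ≈ 376 K

From PV = nRT: V₁ = nRT₁/P₁ = 69.82 L.
V constant ⇒ P ∝ T: V₂ = V₁; T₂ = T₁·(P₂/P₁) = 376.3 K.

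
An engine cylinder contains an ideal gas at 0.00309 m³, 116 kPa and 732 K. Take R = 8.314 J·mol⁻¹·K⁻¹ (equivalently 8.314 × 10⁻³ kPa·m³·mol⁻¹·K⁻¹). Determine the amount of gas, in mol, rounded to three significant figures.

n ≈ 0.0589 mol

PV = nRT ⇒ n = PV/(RT) = (116 × 0.00309) / (8.314 × 10⁻³ × 732)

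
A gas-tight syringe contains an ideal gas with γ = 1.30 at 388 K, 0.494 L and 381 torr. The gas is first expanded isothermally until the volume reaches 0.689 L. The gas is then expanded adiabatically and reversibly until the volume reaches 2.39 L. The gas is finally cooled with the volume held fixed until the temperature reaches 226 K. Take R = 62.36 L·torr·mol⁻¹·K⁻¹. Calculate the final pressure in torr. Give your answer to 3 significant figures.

P₄ ≈ 45.9 torr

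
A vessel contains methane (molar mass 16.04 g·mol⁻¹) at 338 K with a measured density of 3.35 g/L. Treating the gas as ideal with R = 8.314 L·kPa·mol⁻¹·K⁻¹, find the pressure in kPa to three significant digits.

ρ = PM/(RT) ⇒ P = ρRT/M = (3.35 × 8.314 × 338.0) / 16.04

P ≈ 587 kPa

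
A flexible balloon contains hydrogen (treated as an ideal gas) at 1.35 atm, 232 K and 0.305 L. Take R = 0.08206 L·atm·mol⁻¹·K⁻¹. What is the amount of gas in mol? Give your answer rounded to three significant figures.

n ≈ 0.0216 mol

PV = nRT ⇒ n = PV/(RT) = (1.35 × 0.305) / (0.08206 × 232)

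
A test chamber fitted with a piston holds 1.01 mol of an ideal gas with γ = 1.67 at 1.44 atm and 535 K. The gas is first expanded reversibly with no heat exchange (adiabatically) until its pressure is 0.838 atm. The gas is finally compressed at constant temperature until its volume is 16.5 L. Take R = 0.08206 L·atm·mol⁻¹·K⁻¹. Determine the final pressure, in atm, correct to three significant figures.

From PV = nRT: V₁ = nRT₁/P₁ = 30.79 L.
Adiabatic (γ = 1.67), T V^(γ−1) and P V^γ constant: T₂ = T₁·(P₂/P₁)^((γ−1)/γ) = 430.6 K; V₂ = V₁·(P₁/P₂)^(1/γ) = 42.58 L.
Isothermal, so P V is constant: T₃ = T₂; P₃ = P₂·(V₂/V₃) = 2.163 atm.

P₃ ≈ 2.16 atm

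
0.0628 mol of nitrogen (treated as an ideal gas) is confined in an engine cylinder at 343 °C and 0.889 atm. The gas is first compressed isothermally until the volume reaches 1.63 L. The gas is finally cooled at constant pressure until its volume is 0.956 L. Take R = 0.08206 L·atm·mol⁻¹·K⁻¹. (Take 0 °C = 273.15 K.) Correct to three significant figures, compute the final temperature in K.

T₃ ≈ 361 K

Convert: T₁ = 616.1 K.
From PV = nRT: V₁ = nRT₁/P₁ = 3.572 L.
T constant ⇒ Boyle's law P V = const: T₂ = T₁; P₂ = P₁·(V₁/V₂) = 1.948 atm.
P constant ⇒ V ∝ T: P₃ = P₂; T₃ = T₂·(V₃/V₂) = 361.4 K.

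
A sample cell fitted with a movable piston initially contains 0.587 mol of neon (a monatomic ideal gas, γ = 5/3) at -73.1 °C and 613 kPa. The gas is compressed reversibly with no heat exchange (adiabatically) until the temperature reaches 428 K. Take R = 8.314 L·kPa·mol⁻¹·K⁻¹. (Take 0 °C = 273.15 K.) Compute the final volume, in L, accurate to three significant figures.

V₂ ≈ 0.509 L

Convert: T₁ = 200.0 K.
From PV = nRT: V₁ = nRT₁/P₁ = 1.593 L.
Reversible adiabatic, γ = 5/3: P₂ = P₁·(T₂/T₁)^(γ/(γ−1)) = 4104 kPa; V₂ = V₁·(T₁/T₂)^(1/(γ−1)) = 0.5089 L.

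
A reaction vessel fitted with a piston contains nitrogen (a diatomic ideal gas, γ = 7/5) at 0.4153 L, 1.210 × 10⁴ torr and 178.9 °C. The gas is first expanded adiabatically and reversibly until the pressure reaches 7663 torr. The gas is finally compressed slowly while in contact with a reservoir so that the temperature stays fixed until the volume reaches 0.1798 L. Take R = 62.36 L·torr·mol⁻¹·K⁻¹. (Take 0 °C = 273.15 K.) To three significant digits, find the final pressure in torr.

Convert: T₁ = 452.0 K.
Reversible adiabatic, γ = 7/5: T₂ = T₁·(P₂/P₁)^((γ−1)/γ) = 396.7 K; V₂ = V₁·(P₁/P₂)^(1/γ) = 0.5755 L.
T constant ⇒ Boyle's law P V = const: T₃ = T₂; P₃ = P₂·(V₂/V₃) = 2.453e+04 torr.

P₃ ≈ 2.45e+04 torr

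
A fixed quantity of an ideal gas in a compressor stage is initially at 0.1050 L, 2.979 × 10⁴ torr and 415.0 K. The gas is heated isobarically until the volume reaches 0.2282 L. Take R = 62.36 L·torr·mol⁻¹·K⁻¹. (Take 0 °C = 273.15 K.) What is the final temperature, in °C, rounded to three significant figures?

Isobaric, so V/T is constant: P₂ = P₁; T₂ = T₁·(V₂/V₁) = 901.9 K.

T₂ ≈ 629 °C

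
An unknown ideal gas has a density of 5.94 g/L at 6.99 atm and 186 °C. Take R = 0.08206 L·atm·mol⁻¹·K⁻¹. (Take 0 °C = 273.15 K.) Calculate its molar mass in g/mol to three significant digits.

M ≈ 32.0 g/mol

ρ = PM/(RT) ⇒ M = ρRT/P = (5.94 × 0.08206 × 459.1) / 6.99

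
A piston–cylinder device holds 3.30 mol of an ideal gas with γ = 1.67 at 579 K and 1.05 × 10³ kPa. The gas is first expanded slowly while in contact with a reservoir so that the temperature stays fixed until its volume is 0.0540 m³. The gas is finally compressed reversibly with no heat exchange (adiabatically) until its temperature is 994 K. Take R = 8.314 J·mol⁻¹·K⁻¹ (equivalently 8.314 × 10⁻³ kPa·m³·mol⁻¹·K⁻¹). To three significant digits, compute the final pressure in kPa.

P₃ ≈ 1.13e+03 kPa

From PV = nRT: V₁ = nRT₁/P₁ = 0.01513 m³.
T constant ⇒ Boyle's law P V = const: T₂ = T₁; P₂ = P₁·(V₁/V₂) = 294.2 kPa.
Adiabatic (γ = 1.67), T V^(γ−1) and P V^γ constant: P₃ = P₂·(T₃/T₂)^(γ/(γ−1)) = 1131 kPa; V₃ = V₂·(T₂/T₃)^(1/(γ−1)) = 0.02410 m³.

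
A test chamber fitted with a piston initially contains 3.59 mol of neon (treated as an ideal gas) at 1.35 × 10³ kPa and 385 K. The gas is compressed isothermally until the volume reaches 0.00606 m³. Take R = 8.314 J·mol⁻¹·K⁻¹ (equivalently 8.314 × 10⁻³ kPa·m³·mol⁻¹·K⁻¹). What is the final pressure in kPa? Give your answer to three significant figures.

From PV = nRT: V₁ = nRT₁/P₁ = 0.008512 m³.
Isothermal, so P V is constant: T₂ = T₁; P₂ = P₁·(V₁/V₂) = 1896 kPa.

P₂ ≈ 1.90e+03 kPa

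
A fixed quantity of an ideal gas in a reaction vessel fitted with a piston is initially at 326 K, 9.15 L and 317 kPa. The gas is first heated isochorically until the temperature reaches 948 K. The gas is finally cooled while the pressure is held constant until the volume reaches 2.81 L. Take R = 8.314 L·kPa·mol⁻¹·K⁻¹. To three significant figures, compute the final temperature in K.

T₃ ≈ 291 K

Isochoric, so P/T is constant: V₂ = V₁; P₂ = P₁·(T₂/T₁) = 921.8 kPa.
P constant ⇒ V ∝ T: P₃ = P₂; T₃ = T₂·(V₃/V₂) = 291.1 K.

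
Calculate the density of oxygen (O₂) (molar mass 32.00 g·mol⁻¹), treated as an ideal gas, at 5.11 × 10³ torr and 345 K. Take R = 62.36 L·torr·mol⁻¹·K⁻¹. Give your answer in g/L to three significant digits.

ρ ≈ 7.60 g/L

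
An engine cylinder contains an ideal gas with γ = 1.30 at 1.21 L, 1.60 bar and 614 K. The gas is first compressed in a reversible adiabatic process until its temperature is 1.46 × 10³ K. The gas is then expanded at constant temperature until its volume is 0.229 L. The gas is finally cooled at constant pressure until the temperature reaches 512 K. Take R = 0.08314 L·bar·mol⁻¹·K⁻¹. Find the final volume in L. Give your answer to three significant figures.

Adiabatic (γ = 1.30), T V^(γ−1) and P V^γ constant: P₂ = P₁·(T₂/T₁)^(γ/(γ−1)) = 68.27 bar; V₂ = V₁·(T₁/T₂)^(1/(γ−1)) = 0.06743 L.
T constant ⇒ Boyle's law P V = const: T₃ = T₂; P₃ = P₂·(V₂/V₃) = 20.10 bar.
Isobaric, so V/T is constant: P₄ = P₃; V₄ = V₃·(T₄/T₃) = 0.08031 L.

V₄ ≈ 0.0803 L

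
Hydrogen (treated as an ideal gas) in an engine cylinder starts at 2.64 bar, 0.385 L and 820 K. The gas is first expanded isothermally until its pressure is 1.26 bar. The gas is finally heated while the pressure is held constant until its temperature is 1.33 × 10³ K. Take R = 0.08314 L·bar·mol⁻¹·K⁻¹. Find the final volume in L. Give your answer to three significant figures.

V₃ ≈ 1.31 L

T constant ⇒ Boyle's law P V = const: T₂ = T₁; V₂ = V₁·(P₁/P₂) = 0.8067 L.
P constant ⇒ V ∝ T: P₃ = P₂; V₃ = V₂·(T₃/T₂) = 1.308 L.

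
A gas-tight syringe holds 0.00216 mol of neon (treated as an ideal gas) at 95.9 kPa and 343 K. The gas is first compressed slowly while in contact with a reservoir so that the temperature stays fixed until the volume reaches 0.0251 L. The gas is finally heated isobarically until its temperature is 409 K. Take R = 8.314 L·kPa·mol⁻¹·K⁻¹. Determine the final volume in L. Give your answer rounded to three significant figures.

V₃ ≈ 0.0299 L

From PV = nRT: V₁ = nRT₁/P₁ = 0.06423 L.
T constant ⇒ Boyle's law P V = const: T₂ = T₁; P₂ = P₁·(V₁/V₂) = 245.4 kPa.
Isobaric, so V/T is constant: P₃ = P₂; V₃ = V₂·(T₃/T₂) = 0.02993 L.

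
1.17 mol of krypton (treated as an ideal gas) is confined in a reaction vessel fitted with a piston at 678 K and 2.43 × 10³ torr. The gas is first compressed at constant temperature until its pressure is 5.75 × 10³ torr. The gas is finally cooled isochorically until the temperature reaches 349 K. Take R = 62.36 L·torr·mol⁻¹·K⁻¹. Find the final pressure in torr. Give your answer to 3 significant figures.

P₃ ≈ 2.96e+03 torr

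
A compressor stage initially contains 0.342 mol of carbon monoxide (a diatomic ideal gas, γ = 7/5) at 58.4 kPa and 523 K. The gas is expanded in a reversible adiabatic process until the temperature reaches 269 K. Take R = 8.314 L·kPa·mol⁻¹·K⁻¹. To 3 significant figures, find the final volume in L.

V₂ ≈ 134 L

From PV = nRT: V₁ = nRT₁/P₁ = 25.46 L.
Adiabatic (γ = 7/5), T V^(γ−1) and P V^γ constant: P₂ = P₁·(T₂/T₁)^(γ/(γ−1)) = 5.699 kPa; V₂ = V₁·(T₁/T₂)^(1/(γ−1)) = 134.2 L.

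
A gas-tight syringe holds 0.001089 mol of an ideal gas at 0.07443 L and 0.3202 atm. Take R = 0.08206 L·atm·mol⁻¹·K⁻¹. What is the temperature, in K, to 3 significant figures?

T ≈ 267 K

PV = nRT ⇒ T = PV/(nR) = (0.3202 × 0.07443) / (0.001089 × 0.08206)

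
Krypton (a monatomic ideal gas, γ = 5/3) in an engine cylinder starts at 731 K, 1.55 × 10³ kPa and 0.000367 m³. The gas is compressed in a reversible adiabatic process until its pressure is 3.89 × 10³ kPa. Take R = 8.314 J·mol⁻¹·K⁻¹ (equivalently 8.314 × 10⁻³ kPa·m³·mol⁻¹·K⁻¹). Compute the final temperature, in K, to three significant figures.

Reversible adiabatic, γ = 5/3: T₂ = T₁·(P₂/P₁)^((γ−1)/γ) = 1056 K; V₂ = V₁·(P₁/P₂)^(1/γ) = 0.0002113 m³.

T₂ ≈ 1.06e+03 K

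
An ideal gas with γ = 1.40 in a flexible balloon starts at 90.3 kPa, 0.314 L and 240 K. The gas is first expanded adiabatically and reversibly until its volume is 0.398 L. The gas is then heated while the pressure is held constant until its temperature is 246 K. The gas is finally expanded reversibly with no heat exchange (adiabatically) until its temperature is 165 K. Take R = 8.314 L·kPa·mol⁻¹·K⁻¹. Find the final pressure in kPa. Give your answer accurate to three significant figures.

Adiabatic (γ = 1.40), T V^(γ−1) and P V^γ constant: T₂ = T₁·(V₁/V₂)^(γ−1) = 218.3 K; P₂ = P₁·(V₁/V₂)^γ = 64.80 kPa.
Isobaric, so V/T is constant: P₃ = P₂; V₃ = V₂·(T₃/T₂) = 0.4485 L.
Adiabatic (γ = 1.40), T V^(γ−1) and P V^γ constant: P₄ = P₃·(T₄/T₃)^(γ/(γ−1)) = 16.01 kPa; V₄ = V₃·(T₃/T₄)^(1/(γ−1)) = 1.217 L.

P₄ ≈ 16.0 kPa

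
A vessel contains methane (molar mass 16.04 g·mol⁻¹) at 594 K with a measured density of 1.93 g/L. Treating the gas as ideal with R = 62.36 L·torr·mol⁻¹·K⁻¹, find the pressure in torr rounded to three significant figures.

P ≈ 4.46e+03 torr

ρ = PM/(RT) ⇒ P = ρRT/M = (1.93 × 62.36 × 594.0) / 16.04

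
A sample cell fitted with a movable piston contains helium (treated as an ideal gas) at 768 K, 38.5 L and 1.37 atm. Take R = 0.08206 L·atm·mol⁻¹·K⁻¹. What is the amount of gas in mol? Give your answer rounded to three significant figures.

PV = nRT ⇒ n = PV/(RT) = (1.37 × 38.5) / (0.08206 × 768)

n ≈ 0.837 mol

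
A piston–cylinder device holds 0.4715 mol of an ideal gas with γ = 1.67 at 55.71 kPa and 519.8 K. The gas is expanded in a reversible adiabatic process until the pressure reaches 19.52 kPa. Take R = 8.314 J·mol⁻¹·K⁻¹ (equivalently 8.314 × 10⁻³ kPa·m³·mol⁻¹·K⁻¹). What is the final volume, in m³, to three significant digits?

V₂ ≈ 0.0685 m³

From PV = nRT: V₁ = nRT₁/P₁ = 0.03658 m³.
Adiabatic (γ = 1.67), T V^(γ−1) and P V^γ constant: T₂ = T₁·(P₂/P₁)^((γ−1)/γ) = 341.3 K; V₂ = V₁·(P₁/P₂)^(1/γ) = 0.06854 m³.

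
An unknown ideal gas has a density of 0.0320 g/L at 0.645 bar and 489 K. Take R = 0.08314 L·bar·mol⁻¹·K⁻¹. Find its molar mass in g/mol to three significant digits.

ρ = PM/(RT) ⇒ M = ρRT/P = (0.0320 × 0.08314 × 489.0) / 0.645

M ≈ 2.02 g/mol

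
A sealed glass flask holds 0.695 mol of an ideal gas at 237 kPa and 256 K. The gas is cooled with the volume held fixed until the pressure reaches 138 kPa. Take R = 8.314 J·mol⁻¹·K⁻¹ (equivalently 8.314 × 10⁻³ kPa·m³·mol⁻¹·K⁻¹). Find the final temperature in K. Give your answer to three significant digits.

T₂ ≈ 149 K

From PV = nRT: V₁ = nRT₁/P₁ = 0.006241 m³.
V constant ⇒ P ∝ T: V₂ = V₁; T₂ = T₁·(P₂/P₁) = 149.1 K.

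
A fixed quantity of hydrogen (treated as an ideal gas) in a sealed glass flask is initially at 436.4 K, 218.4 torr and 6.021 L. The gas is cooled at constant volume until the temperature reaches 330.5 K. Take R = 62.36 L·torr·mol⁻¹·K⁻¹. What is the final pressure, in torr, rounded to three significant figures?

P₂ ≈ 165 torr

V constant ⇒ P ∝ T: V₂ = V₁; P₂ = P₁·(T₂/T₁) = 165.4 torr.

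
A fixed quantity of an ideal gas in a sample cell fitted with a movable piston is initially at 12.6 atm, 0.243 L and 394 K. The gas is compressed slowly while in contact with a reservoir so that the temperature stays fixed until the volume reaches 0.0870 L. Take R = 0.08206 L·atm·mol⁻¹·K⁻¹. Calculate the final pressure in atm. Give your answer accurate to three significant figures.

P₂ ≈ 35.2 atm

Isothermal, so P V is constant: T₂ = T₁; P₂ = P₁·(V₁/V₂) = 35.19 atm.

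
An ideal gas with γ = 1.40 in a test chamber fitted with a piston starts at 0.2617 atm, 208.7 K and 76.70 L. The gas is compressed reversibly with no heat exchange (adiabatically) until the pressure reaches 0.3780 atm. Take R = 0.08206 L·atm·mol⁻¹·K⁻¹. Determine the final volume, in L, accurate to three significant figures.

V₂ ≈ 59.0 L

Reversible adiabatic, γ = 1.40: T₂ = T₁·(P₂/P₁)^((γ−1)/γ) = 231.8 K; V₂ = V₁·(P₁/P₂)^(1/γ) = 58.98 L.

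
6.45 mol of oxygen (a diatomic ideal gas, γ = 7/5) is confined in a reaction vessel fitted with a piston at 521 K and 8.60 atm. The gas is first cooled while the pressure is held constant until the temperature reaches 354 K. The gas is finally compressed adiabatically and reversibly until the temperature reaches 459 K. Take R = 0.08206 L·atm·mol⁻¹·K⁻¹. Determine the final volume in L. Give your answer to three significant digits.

From PV = nRT: V₁ = nRT₁/P₁ = 32.06 L.
Isobaric, so V/T is constant: P₂ = P₁; V₂ = V₁·(T₂/T₁) = 21.79 L.
Reversible adiabatic, γ = 7/5: P₃ = P₂·(T₃/T₂)^(γ/(γ−1)) = 21.35 atm; V₃ = V₂·(T₂/T₃)^(1/(γ−1)) = 11.38 L.

V₃ ≈ 11.4 L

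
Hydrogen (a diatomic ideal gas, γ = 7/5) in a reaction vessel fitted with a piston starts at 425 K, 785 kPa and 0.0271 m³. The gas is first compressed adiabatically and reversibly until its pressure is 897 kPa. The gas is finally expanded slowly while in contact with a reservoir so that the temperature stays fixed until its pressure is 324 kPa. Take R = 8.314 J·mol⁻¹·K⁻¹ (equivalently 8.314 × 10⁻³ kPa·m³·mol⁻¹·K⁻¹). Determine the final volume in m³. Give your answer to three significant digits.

Reversible adiabatic, γ = 7/5: T₂ = T₁·(P₂/P₁)^((γ−1)/γ) = 441.5 K; V₂ = V₁·(P₁/P₂)^(1/γ) = 0.02464 m³.
Isothermal, so P V is constant: T₃ = T₂; V₃ = V₂·(P₂/P₃) = 0.06821 m³.

V₃ ≈ 0.0682 m³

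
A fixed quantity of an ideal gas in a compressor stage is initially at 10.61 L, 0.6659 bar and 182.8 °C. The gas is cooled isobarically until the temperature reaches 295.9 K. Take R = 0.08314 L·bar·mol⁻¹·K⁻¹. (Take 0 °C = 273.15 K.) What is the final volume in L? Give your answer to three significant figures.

V₂ ≈ 6.89 L

Convert: T₁ = 455.9 K.
P constant ⇒ V ∝ T: P₂ = P₁; V₂ = V₁·(T₂/T₁) = 6.886 L.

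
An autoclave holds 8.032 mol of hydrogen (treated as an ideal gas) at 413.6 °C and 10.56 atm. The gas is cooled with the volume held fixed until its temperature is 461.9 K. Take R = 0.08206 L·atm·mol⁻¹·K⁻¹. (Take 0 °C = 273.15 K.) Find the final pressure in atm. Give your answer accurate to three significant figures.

P₂ ≈ 7.10 atm

Convert: T₁ = 686.8 K.
From PV = nRT: V₁ = nRT₁/P₁ = 42.86 L.
V constant ⇒ P ∝ T: V₂ = V₁; P₂ = P₁·(T₂/T₁) = 7.103 atm.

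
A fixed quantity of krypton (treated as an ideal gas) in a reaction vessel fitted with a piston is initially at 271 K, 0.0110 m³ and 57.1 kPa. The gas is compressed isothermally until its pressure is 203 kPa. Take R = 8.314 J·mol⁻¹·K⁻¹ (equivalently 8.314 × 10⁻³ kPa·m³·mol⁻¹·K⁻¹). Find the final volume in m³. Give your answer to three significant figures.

Isothermal, so P V is constant: T₂ = T₁; V₂ = V₁·(P₁/P₂) = 0.003094 m³.

V₂ ≈ 0.00309 m³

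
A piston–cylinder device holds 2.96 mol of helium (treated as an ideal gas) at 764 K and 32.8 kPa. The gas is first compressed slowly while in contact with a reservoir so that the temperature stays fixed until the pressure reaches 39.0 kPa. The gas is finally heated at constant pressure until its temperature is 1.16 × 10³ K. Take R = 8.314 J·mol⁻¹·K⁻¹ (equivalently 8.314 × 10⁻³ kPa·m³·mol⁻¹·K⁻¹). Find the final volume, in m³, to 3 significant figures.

V₃ ≈ 0.732 m³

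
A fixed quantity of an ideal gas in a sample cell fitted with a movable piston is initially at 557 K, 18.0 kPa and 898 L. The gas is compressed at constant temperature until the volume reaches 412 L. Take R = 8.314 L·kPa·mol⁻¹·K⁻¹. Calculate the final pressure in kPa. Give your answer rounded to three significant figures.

Isothermal, so P V is constant: T₂ = T₁; P₂ = P₁·(V₁/V₂) = 39.23 kPa.

P₂ ≈ 39.2 kPa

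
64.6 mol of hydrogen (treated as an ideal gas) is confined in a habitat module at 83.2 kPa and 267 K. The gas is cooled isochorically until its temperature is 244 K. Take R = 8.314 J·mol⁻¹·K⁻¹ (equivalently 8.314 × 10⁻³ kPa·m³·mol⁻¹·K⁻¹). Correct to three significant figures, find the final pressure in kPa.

From PV = nRT: V₁ = nRT₁/P₁ = 1.724 m³.
V constant ⇒ P ∝ T: V₂ = V₁; P₂ = P₁·(T₂/T₁) = 76.03 kPa.

P₂ ≈ 76.0 kPa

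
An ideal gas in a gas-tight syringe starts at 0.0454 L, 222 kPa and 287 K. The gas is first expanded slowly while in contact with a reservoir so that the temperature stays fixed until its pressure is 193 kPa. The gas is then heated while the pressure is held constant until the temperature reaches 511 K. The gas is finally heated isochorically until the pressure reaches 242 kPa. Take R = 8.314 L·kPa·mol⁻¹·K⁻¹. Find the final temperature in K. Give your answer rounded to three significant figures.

T₄ ≈ 641 K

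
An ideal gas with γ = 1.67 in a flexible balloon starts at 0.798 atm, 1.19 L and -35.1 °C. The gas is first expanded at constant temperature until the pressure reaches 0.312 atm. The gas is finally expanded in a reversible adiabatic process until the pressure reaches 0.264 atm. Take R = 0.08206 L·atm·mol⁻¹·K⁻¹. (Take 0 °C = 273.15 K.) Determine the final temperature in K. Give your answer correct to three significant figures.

Convert: T₁ = 238.0 K.
Isothermal, so P V is constant: T₂ = T₁; V₂ = V₁·(P₁/P₂) = 3.044 L.
Adiabatic (γ = 1.67), T V^(γ−1) and P V^γ constant: T₃ = T₂·(P₃/P₂)^((γ−1)/γ) = 222.6 K; V₃ = V₂·(P₂/P₃)^(1/γ) = 3.364 L.

T₃ ≈ 223 K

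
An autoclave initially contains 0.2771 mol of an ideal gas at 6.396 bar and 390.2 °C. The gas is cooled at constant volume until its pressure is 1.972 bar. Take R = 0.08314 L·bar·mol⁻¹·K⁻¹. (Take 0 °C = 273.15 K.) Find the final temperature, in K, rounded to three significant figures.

T₂ ≈ 205 K

Convert: T₁ = 663.3 K.
From PV = nRT: V₁ = nRT₁/P₁ = 2.389 L.
Isochoric, so P/T is constant: V₂ = V₁; T₂ = T₁·(P₂/P₁) = 204.5 K.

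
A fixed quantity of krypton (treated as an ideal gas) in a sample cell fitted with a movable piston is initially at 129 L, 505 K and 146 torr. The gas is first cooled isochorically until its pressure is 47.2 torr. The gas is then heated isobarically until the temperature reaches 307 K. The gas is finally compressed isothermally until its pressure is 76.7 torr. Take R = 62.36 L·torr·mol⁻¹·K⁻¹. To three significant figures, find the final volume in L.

V₄ ≈ 149 L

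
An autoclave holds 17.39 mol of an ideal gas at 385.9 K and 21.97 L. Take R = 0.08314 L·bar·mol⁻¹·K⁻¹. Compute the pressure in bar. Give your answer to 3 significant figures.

P ≈ 25.4 bar

PV = nRT ⇒ P = nRT/V = (17.39 × 0.08314 × 385.9) / 21.97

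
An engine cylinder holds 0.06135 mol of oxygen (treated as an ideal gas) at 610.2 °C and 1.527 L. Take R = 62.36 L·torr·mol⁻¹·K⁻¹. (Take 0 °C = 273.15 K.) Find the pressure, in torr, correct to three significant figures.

P ≈ 2.21e+03 torr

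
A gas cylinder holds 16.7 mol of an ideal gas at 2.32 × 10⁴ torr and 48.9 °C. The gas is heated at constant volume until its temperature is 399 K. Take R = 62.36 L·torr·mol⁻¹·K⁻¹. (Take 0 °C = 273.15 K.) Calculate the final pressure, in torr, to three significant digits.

P₂ ≈ 2.87e+04 torr

Convert: T₁ = 322.0 K.
From PV = nRT: V₁ = nRT₁/P₁ = 14.46 L.
Isochoric, so P/T is constant: V₂ = V₁; P₂ = P₁·(T₂/T₁) = 2.874e+04 torr.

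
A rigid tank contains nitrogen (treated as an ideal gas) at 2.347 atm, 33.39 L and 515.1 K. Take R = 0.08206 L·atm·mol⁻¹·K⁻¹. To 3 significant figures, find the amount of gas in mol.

PV = nRT ⇒ n = PV/(RT) = (2.347 × 33.39) / (0.08206 × 515.1)

n ≈ 1.85 mol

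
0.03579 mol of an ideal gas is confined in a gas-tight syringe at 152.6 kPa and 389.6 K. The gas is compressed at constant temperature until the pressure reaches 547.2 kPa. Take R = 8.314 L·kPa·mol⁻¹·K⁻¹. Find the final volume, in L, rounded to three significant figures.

V₂ ≈ 0.212 L

From PV = nRT: V₁ = nRT₁/P₁ = 0.7597 L.
Isothermal, so P V is constant: T₂ = T₁; V₂ = V₁·(P₁/P₂) = 0.2119 L.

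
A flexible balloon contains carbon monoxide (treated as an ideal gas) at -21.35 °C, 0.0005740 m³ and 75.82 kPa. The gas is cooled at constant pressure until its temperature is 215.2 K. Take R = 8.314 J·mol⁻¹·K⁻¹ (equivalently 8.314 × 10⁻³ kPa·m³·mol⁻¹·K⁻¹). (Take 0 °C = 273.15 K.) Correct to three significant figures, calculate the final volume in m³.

Convert: T₁ = 251.8 K.
Isobaric, so V/T is constant: P₂ = P₁; V₂ = V₁·(T₂/T₁) = 0.0004906 m³.

V₂ ≈ 0.000491 m³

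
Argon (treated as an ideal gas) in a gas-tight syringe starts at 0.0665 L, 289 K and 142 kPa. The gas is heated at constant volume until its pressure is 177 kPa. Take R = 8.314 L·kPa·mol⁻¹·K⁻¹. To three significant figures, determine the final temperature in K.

T₂ ≈ 360 K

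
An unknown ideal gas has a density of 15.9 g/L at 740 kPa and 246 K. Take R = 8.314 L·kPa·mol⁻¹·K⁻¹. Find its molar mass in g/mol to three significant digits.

M ≈ 43.9 g/mol

ρ = PM/(RT) ⇒ M = ρRT/P = (15.9 × 8.314 × 246.0) / 740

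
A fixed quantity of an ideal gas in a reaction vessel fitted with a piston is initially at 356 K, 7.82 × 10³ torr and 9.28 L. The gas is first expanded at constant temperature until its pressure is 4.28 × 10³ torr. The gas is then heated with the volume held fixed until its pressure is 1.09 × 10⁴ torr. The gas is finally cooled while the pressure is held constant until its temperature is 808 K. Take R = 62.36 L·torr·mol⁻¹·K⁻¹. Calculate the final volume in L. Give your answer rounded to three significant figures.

V₄ ≈ 15.1 L

T constant ⇒ Boyle's law P V = const: T₂ = T₁; V₂ = V₁·(P₁/P₂) = 16.96 L.
Isochoric, so P/T is constant: V₃ = V₂; T₃ = T₂·(P₃/P₂) = 906.6 K.
P constant ⇒ V ∝ T: P₄ = P₃; V₄ = V₃·(T₄/T₃) = 15.11 L.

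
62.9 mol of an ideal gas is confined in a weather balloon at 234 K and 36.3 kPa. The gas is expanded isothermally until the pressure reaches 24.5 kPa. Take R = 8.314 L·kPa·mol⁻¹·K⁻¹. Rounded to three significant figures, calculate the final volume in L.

From PV = nRT: V₁ = nRT₁/P₁ = 3371 L.
Isothermal, so P V is constant: T₂ = T₁; V₂ = V₁·(P₁/P₂) = 4995 L.

V₂ ≈ 4.99e+03 L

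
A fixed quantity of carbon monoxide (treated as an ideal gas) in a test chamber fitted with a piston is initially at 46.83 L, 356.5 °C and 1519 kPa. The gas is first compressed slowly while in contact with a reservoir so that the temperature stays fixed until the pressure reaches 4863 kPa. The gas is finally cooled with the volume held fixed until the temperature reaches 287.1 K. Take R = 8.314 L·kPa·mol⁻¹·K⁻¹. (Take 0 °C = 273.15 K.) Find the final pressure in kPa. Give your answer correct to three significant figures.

P₃ ≈ 2.22e+03 kPa

Convert: T₁ = 629.6 K.
T constant ⇒ Boyle's law P V = const: T₂ = T₁; V₂ = V₁·(P₁/P₂) = 14.63 L.
Isochoric, so P/T is constant: V₃ = V₂; P₃ = P₂·(T₃/T₂) = 2217 kPa.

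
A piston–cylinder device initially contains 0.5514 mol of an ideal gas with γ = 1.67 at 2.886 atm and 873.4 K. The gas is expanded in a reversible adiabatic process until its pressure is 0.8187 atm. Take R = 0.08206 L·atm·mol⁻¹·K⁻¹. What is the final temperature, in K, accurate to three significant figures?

T₂ ≈ 527 K

From PV = nRT: V₁ = nRT₁/P₁ = 13.69 L.
Reversible adiabatic, γ = 1.67: T₂ = T₁·(P₂/P₁)^((γ−1)/γ) = 526.9 K; V₂ = V₁·(P₁/P₂)^(1/γ) = 29.12 L.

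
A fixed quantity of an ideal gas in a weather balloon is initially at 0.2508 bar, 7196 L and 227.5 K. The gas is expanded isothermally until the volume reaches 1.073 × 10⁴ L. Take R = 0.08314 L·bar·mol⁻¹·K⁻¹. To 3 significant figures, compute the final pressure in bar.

P₂ ≈ 0.168 bar

Isothermal, so P V is constant: T₂ = T₁; P₂ = P₁·(V₁/V₂) = 0.1682 bar.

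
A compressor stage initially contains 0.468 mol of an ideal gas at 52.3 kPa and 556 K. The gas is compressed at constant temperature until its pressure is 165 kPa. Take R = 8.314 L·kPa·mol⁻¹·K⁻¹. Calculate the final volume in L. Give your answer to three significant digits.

From PV = nRT: V₁ = nRT₁/P₁ = 41.36 L.
Isothermal, so P V is constant: T₂ = T₁; V₂ = V₁·(P₁/P₂) = 13.11 L.

V₂ ≈ 13.1 L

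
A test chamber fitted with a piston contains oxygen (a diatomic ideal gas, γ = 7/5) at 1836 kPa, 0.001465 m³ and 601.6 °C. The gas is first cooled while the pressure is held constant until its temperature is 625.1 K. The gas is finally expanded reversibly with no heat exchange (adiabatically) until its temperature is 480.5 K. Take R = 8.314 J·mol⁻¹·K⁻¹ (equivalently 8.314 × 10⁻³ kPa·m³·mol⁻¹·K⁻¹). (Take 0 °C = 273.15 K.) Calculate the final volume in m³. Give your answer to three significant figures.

V₃ ≈ 0.00202 m³

Convert: T₁ = 874.8 K.
Isobaric, so V/T is constant: P₂ = P₁; V₂ = V₁·(T₂/T₁) = 0.001047 m³.
Reversible adiabatic, γ = 7/5: P₃ = P₂·(T₃/T₂)^(γ/(γ−1)) = 731.1 kPa; V₃ = V₂·(T₂/T₃)^(1/(γ−1)) = 0.002021 m³.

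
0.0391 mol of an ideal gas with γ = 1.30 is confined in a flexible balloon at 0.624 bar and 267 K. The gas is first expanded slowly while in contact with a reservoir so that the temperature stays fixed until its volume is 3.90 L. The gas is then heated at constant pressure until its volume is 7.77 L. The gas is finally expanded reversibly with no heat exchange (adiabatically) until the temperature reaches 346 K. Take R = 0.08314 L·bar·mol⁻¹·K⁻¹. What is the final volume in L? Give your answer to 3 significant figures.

From PV = nRT: V₁ = nRT₁/P₁ = 1.391 L.
Isothermal, so P V is constant: T₂ = T₁; P₂ = P₁·(V₁/V₂) = 0.2226 bar.
P constant ⇒ V ∝ T: P₃ = P₂; T₃ = T₂·(V₃/V₂) = 531.9 K.
Reversible adiabatic, γ = 1.30: P₄ = P₃·(T₄/T₃)^(γ/(γ−1)) = 0.03451 bar; V₄ = V₃·(T₃/T₄)^(1/(γ−1)) = 32.59 L.

V₄ ≈ 32.6 L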